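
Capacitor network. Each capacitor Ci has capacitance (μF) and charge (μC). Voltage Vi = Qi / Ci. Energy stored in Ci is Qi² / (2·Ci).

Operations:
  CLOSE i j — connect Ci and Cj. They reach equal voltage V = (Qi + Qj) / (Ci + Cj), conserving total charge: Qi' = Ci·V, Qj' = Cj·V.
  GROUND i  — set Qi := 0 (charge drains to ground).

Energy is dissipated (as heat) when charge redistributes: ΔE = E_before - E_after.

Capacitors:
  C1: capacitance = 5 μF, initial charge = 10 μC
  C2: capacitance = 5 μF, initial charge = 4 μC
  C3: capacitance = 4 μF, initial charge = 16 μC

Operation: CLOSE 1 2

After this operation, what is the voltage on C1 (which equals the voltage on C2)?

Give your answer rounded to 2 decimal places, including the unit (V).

Initial: C1(5μF, Q=10μC, V=2.00V), C2(5μF, Q=4μC, V=0.80V), C3(4μF, Q=16μC, V=4.00V)
Op 1: CLOSE 1-2: Q_total=14.00, C_total=10.00, V=1.40; Q1=7.00, Q2=7.00; dissipated=1.800

Answer: 1.40 V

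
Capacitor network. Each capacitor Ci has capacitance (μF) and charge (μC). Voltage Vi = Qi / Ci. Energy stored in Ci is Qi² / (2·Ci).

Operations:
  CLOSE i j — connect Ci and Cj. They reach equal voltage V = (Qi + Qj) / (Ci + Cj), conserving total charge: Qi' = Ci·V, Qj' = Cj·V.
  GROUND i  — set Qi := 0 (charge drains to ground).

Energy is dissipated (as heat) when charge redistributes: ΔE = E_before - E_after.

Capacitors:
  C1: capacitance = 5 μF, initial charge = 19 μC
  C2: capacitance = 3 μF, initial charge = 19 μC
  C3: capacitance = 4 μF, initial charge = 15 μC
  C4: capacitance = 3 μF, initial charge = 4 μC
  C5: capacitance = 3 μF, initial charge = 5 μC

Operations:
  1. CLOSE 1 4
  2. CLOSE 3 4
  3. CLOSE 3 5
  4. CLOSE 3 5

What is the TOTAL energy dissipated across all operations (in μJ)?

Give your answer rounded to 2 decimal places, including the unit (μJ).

Initial: C1(5μF, Q=19μC, V=3.80V), C2(3μF, Q=19μC, V=6.33V), C3(4μF, Q=15μC, V=3.75V), C4(3μF, Q=4μC, V=1.33V), C5(3μF, Q=5μC, V=1.67V)
Op 1: CLOSE 1-4: Q_total=23.00, C_total=8.00, V=2.88; Q1=14.38, Q4=8.62; dissipated=5.704
Op 2: CLOSE 3-4: Q_total=23.62, C_total=7.00, V=3.38; Q3=13.50, Q4=10.12; dissipated=0.656
Op 3: CLOSE 3-5: Q_total=18.50, C_total=7.00, V=2.64; Q3=10.57, Q5=7.93; dissipated=2.501
Op 4: CLOSE 3-5: Q_total=18.50, C_total=7.00, V=2.64; Q3=10.57, Q5=7.93; dissipated=0.000
Total dissipated: 8.862 μJ

Answer: 8.86 μJ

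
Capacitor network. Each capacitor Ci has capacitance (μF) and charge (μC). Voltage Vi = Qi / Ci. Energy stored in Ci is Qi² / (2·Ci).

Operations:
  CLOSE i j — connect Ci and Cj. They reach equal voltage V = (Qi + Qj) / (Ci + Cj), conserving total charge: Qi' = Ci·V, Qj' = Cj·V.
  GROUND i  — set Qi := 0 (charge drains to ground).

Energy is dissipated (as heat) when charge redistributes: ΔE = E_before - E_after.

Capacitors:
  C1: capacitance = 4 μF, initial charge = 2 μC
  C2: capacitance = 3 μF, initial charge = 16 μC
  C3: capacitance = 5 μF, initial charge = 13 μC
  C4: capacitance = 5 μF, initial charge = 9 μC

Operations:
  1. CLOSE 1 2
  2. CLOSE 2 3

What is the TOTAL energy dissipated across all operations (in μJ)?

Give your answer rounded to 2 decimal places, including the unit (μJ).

Initial: C1(4μF, Q=2μC, V=0.50V), C2(3μF, Q=16μC, V=5.33V), C3(5μF, Q=13μC, V=2.60V), C4(5μF, Q=9μC, V=1.80V)
Op 1: CLOSE 1-2: Q_total=18.00, C_total=7.00, V=2.57; Q1=10.29, Q2=7.71; dissipated=20.024
Op 2: CLOSE 2-3: Q_total=20.71, C_total=8.00, V=2.59; Q2=7.77, Q3=12.95; dissipated=0.001
Total dissipated: 20.025 μJ

Answer: 20.02 μJ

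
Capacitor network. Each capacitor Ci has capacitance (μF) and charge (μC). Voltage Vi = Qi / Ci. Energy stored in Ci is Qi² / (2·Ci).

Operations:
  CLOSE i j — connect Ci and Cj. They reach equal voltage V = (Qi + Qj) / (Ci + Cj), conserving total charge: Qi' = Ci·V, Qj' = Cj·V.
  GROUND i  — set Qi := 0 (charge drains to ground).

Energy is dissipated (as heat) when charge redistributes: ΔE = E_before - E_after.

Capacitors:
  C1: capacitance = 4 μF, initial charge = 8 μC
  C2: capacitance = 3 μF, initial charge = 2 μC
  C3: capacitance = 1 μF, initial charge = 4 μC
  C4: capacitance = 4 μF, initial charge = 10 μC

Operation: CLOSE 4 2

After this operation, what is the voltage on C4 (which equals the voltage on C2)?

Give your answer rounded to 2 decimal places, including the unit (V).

Initial: C1(4μF, Q=8μC, V=2.00V), C2(3μF, Q=2μC, V=0.67V), C3(1μF, Q=4μC, V=4.00V), C4(4μF, Q=10μC, V=2.50V)
Op 1: CLOSE 4-2: Q_total=12.00, C_total=7.00, V=1.71; Q4=6.86, Q2=5.14; dissipated=2.881

Answer: 1.71 V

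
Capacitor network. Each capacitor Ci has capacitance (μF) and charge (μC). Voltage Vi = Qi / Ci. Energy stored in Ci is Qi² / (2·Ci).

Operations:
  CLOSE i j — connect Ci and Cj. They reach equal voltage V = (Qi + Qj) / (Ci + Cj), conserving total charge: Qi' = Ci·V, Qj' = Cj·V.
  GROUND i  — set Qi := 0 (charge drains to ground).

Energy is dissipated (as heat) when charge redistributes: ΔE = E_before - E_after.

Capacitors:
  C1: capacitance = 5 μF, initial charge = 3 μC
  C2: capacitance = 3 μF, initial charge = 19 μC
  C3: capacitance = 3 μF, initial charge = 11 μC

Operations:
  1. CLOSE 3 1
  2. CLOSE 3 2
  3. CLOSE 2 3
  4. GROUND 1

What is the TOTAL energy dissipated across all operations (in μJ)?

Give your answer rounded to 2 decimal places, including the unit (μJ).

Initial: C1(5μF, Q=3μC, V=0.60V), C2(3μF, Q=19μC, V=6.33V), C3(3μF, Q=11μC, V=3.67V)
Op 1: CLOSE 3-1: Q_total=14.00, C_total=8.00, V=1.75; Q3=5.25, Q1=8.75; dissipated=8.817
Op 2: CLOSE 3-2: Q_total=24.25, C_total=6.00, V=4.04; Q3=12.12, Q2=12.12; dissipated=15.755
Op 3: CLOSE 2-3: Q_total=24.25, C_total=6.00, V=4.04; Q2=12.12, Q3=12.12; dissipated=0.000
Op 4: GROUND 1: Q1=0; energy lost=7.656
Total dissipated: 32.228 μJ

Answer: 32.23 μJ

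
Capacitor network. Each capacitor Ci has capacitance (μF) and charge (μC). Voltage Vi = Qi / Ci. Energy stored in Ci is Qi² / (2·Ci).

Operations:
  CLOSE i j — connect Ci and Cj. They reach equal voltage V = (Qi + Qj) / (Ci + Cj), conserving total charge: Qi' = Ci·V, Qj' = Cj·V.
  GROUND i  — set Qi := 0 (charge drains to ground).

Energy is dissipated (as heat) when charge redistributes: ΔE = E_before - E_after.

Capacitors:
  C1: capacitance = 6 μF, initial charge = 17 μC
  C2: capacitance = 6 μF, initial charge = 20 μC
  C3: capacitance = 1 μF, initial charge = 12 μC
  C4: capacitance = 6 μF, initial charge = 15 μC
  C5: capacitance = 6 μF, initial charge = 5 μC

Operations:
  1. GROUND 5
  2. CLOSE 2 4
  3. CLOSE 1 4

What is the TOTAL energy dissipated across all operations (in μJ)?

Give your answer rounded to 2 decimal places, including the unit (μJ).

Answer: 3.14 μJ

Derivation:
Initial: C1(6μF, Q=17μC, V=2.83V), C2(6μF, Q=20μC, V=3.33V), C3(1μF, Q=12μC, V=12.00V), C4(6μF, Q=15μC, V=2.50V), C5(6μF, Q=5μC, V=0.83V)
Op 1: GROUND 5: Q5=0; energy lost=2.083
Op 2: CLOSE 2-4: Q_total=35.00, C_total=12.00, V=2.92; Q2=17.50, Q4=17.50; dissipated=1.042
Op 3: CLOSE 1-4: Q_total=34.50, C_total=12.00, V=2.88; Q1=17.25, Q4=17.25; dissipated=0.010
Total dissipated: 3.135 μJ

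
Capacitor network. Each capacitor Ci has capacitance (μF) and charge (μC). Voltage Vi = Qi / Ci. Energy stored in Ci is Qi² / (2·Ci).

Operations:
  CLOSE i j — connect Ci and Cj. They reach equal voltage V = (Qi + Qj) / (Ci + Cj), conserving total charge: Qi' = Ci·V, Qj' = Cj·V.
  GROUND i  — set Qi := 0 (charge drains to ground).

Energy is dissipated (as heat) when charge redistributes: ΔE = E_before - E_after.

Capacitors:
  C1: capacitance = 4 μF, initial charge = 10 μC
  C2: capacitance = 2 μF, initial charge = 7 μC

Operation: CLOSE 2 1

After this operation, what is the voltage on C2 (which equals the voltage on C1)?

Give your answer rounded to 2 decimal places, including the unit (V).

Initial: C1(4μF, Q=10μC, V=2.50V), C2(2μF, Q=7μC, V=3.50V)
Op 1: CLOSE 2-1: Q_total=17.00, C_total=6.00, V=2.83; Q2=5.67, Q1=11.33; dissipated=0.667

Answer: 2.83 V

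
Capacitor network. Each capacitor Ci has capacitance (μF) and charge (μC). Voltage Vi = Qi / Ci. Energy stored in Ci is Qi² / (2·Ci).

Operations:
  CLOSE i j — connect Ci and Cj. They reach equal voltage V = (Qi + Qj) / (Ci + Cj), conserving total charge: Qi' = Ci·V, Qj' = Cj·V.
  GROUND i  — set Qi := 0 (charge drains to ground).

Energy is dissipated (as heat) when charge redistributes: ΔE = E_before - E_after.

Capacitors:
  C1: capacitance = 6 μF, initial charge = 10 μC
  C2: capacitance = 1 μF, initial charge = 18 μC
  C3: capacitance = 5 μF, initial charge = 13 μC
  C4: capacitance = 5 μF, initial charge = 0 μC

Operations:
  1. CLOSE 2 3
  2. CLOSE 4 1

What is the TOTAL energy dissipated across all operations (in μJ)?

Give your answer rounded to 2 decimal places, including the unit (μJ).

Initial: C1(6μF, Q=10μC, V=1.67V), C2(1μF, Q=18μC, V=18.00V), C3(5μF, Q=13μC, V=2.60V), C4(5μF, Q=0μC, V=0.00V)
Op 1: CLOSE 2-3: Q_total=31.00, C_total=6.00, V=5.17; Q2=5.17, Q3=25.83; dissipated=98.817
Op 2: CLOSE 4-1: Q_total=10.00, C_total=11.00, V=0.91; Q4=4.55, Q1=5.45; dissipated=3.788
Total dissipated: 102.605 μJ

Answer: 102.60 μJ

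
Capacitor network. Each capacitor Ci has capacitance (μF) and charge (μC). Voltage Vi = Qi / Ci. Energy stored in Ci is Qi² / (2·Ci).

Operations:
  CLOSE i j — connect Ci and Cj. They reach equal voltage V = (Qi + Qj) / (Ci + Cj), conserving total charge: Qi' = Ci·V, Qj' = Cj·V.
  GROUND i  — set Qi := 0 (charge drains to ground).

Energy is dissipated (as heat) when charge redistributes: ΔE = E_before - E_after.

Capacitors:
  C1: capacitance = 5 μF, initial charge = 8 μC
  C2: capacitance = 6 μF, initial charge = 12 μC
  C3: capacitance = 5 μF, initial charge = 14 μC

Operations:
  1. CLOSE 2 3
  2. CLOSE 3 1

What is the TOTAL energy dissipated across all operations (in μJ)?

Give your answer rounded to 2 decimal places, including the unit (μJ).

Initial: C1(5μF, Q=8μC, V=1.60V), C2(6μF, Q=12μC, V=2.00V), C3(5μF, Q=14μC, V=2.80V)
Op 1: CLOSE 2-3: Q_total=26.00, C_total=11.00, V=2.36; Q2=14.18, Q3=11.82; dissipated=0.873
Op 2: CLOSE 3-1: Q_total=19.82, C_total=10.00, V=1.98; Q3=9.91, Q1=9.91; dissipated=0.729
Total dissipated: 1.602 μJ

Answer: 1.60 μJ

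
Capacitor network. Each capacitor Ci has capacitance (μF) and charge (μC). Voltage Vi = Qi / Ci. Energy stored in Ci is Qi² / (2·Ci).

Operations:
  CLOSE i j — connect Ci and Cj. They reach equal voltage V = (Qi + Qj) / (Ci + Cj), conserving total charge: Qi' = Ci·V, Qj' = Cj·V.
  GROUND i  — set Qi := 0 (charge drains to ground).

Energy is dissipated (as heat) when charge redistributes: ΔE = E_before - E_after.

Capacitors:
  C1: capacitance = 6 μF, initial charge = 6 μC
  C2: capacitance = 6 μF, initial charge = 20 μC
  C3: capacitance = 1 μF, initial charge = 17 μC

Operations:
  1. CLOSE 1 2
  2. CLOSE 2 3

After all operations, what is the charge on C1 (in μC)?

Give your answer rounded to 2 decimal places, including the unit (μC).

Answer: 13.00 μC

Derivation:
Initial: C1(6μF, Q=6μC, V=1.00V), C2(6μF, Q=20μC, V=3.33V), C3(1μF, Q=17μC, V=17.00V)
Op 1: CLOSE 1-2: Q_total=26.00, C_total=12.00, V=2.17; Q1=13.00, Q2=13.00; dissipated=8.167
Op 2: CLOSE 2-3: Q_total=30.00, C_total=7.00, V=4.29; Q2=25.71, Q3=4.29; dissipated=94.298
Final charges: Q1=13.00, Q2=25.71, Q3=4.29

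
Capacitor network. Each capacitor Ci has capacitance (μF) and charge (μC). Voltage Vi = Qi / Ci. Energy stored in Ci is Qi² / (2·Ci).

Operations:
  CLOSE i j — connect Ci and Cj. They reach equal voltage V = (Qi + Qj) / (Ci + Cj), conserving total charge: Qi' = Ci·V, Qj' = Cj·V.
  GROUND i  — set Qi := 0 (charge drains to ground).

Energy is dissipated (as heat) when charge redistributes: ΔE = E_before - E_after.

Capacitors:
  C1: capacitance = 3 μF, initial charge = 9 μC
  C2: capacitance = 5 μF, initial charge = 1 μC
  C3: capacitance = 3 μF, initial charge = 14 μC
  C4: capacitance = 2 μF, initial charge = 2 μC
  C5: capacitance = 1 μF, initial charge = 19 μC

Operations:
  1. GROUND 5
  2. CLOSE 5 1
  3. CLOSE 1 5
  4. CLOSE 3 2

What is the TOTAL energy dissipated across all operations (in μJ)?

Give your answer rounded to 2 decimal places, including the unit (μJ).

Answer: 202.58 μJ

Derivation:
Initial: C1(3μF, Q=9μC, V=3.00V), C2(5μF, Q=1μC, V=0.20V), C3(3μF, Q=14μC, V=4.67V), C4(2μF, Q=2μC, V=1.00V), C5(1μF, Q=19μC, V=19.00V)
Op 1: GROUND 5: Q5=0; energy lost=180.500
Op 2: CLOSE 5-1: Q_total=9.00, C_total=4.00, V=2.25; Q5=2.25, Q1=6.75; dissipated=3.375
Op 3: CLOSE 1-5: Q_total=9.00, C_total=4.00, V=2.25; Q1=6.75, Q5=2.25; dissipated=0.000
Op 4: CLOSE 3-2: Q_total=15.00, C_total=8.00, V=1.88; Q3=5.62, Q2=9.38; dissipated=18.704
Total dissipated: 202.579 μJ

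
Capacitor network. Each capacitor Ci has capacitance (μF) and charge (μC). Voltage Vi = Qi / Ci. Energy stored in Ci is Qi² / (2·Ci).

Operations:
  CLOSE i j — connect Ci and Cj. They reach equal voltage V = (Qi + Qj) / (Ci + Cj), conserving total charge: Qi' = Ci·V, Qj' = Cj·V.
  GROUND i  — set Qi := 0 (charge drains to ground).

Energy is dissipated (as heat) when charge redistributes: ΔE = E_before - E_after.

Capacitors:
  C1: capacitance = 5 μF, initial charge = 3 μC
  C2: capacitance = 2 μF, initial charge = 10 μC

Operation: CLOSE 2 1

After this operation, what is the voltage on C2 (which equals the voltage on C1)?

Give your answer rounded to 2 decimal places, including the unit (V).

Initial: C1(5μF, Q=3μC, V=0.60V), C2(2μF, Q=10μC, V=5.00V)
Op 1: CLOSE 2-1: Q_total=13.00, C_total=7.00, V=1.86; Q2=3.71, Q1=9.29; dissipated=13.829

Answer: 1.86 V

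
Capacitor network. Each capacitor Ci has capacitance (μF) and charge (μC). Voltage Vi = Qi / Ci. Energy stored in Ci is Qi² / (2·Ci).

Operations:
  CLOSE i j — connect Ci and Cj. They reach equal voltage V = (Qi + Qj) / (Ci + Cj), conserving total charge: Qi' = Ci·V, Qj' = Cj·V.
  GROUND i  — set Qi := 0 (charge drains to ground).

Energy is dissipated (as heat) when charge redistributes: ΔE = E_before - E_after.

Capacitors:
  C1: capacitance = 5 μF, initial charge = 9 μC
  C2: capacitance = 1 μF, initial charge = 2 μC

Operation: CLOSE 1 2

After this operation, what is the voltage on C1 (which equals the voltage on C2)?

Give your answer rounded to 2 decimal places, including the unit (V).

Initial: C1(5μF, Q=9μC, V=1.80V), C2(1μF, Q=2μC, V=2.00V)
Op 1: CLOSE 1-2: Q_total=11.00, C_total=6.00, V=1.83; Q1=9.17, Q2=1.83; dissipated=0.017

Answer: 1.83 V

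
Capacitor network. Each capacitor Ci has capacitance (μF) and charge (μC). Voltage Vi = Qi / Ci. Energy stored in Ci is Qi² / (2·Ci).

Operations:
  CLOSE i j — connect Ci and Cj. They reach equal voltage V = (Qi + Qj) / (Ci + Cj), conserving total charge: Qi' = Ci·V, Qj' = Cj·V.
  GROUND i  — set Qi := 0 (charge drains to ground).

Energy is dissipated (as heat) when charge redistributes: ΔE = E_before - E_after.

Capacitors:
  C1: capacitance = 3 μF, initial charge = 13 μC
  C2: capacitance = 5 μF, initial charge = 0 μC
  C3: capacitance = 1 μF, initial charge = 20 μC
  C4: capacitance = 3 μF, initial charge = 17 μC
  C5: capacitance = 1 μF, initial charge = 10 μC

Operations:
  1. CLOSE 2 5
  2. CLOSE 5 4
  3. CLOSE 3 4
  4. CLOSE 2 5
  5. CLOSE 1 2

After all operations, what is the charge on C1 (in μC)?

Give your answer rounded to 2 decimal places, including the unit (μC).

Answer: 8.94 μC

Derivation:
Initial: C1(3μF, Q=13μC, V=4.33V), C2(5μF, Q=0μC, V=0.00V), C3(1μF, Q=20μC, V=20.00V), C4(3μF, Q=17μC, V=5.67V), C5(1μF, Q=10μC, V=10.00V)
Op 1: CLOSE 2-5: Q_total=10.00, C_total=6.00, V=1.67; Q2=8.33, Q5=1.67; dissipated=41.667
Op 2: CLOSE 5-4: Q_total=18.67, C_total=4.00, V=4.67; Q5=4.67, Q4=14.00; dissipated=6.000
Op 3: CLOSE 3-4: Q_total=34.00, C_total=4.00, V=8.50; Q3=8.50, Q4=25.50; dissipated=88.167
Op 4: CLOSE 2-5: Q_total=13.00, C_total=6.00, V=2.17; Q2=10.83, Q5=2.17; dissipated=3.750
Op 5: CLOSE 1-2: Q_total=23.83, C_total=8.00, V=2.98; Q1=8.94, Q2=14.90; dissipated=4.401
Final charges: Q1=8.94, Q2=14.90, Q3=8.50, Q4=25.50, Q5=2.17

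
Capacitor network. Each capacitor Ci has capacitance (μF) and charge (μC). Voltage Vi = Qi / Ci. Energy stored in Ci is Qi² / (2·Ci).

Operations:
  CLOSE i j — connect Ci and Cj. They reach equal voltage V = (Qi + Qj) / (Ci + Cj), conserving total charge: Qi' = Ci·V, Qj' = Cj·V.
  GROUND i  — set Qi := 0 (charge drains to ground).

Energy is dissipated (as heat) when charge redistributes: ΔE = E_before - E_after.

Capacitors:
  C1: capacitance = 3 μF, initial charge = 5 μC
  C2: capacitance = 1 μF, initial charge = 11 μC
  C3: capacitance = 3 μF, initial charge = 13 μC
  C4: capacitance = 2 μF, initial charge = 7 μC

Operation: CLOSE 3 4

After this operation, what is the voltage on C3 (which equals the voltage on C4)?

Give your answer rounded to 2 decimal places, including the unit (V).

Initial: C1(3μF, Q=5μC, V=1.67V), C2(1μF, Q=11μC, V=11.00V), C3(3μF, Q=13μC, V=4.33V), C4(2μF, Q=7μC, V=3.50V)
Op 1: CLOSE 3-4: Q_total=20.00, C_total=5.00, V=4.00; Q3=12.00, Q4=8.00; dissipated=0.417

Answer: 4.00 V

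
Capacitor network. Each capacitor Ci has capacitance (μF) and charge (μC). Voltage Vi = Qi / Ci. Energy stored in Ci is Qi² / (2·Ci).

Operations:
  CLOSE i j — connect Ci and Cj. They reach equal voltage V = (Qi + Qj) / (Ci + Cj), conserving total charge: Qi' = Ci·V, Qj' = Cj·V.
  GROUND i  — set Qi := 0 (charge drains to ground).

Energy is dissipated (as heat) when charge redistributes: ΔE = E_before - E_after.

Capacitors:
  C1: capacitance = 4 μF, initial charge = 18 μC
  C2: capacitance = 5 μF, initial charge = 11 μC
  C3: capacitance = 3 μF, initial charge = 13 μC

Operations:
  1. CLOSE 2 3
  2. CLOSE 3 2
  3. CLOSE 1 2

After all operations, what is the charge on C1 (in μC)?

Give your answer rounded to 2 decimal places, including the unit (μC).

Answer: 14.67 μC

Derivation:
Initial: C1(4μF, Q=18μC, V=4.50V), C2(5μF, Q=11μC, V=2.20V), C3(3μF, Q=13μC, V=4.33V)
Op 1: CLOSE 2-3: Q_total=24.00, C_total=8.00, V=3.00; Q2=15.00, Q3=9.00; dissipated=4.267
Op 2: CLOSE 3-2: Q_total=24.00, C_total=8.00, V=3.00; Q3=9.00, Q2=15.00; dissipated=0.000
Op 3: CLOSE 1-2: Q_total=33.00, C_total=9.00, V=3.67; Q1=14.67, Q2=18.33; dissipated=2.500
Final charges: Q1=14.67, Q2=18.33, Q3=9.00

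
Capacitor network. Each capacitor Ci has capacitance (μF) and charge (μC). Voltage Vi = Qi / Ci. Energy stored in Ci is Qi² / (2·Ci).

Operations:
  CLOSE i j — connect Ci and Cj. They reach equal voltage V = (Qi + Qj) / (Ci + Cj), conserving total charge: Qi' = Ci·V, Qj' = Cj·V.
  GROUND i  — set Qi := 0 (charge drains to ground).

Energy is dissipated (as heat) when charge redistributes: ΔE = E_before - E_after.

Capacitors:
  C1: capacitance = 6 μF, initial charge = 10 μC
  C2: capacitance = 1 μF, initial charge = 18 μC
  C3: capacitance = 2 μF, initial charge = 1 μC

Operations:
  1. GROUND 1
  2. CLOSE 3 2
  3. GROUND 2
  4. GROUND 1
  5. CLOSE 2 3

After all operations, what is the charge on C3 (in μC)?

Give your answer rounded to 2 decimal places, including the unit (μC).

Answer: 8.44 μC

Derivation:
Initial: C1(6μF, Q=10μC, V=1.67V), C2(1μF, Q=18μC, V=18.00V), C3(2μF, Q=1μC, V=0.50V)
Op 1: GROUND 1: Q1=0; energy lost=8.333
Op 2: CLOSE 3-2: Q_total=19.00, C_total=3.00, V=6.33; Q3=12.67, Q2=6.33; dissipated=102.083
Op 3: GROUND 2: Q2=0; energy lost=20.056
Op 4: GROUND 1: Q1=0; energy lost=0.000
Op 5: CLOSE 2-3: Q_total=12.67, C_total=3.00, V=4.22; Q2=4.22, Q3=8.44; dissipated=13.370
Final charges: Q1=0.00, Q2=4.22, Q3=8.44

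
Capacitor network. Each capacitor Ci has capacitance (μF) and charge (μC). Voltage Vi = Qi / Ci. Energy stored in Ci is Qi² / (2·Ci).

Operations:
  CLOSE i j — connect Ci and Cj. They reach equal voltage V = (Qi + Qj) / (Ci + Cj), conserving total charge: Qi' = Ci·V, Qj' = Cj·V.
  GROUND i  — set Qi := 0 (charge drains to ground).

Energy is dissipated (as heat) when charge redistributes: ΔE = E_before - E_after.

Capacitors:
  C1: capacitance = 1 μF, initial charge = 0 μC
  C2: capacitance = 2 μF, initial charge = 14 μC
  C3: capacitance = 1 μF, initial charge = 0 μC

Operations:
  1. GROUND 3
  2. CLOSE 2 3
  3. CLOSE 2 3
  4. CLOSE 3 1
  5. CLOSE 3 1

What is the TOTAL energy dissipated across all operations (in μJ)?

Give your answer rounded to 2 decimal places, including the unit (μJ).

Answer: 21.78 μJ

Derivation:
Initial: C1(1μF, Q=0μC, V=0.00V), C2(2μF, Q=14μC, V=7.00V), C3(1μF, Q=0μC, V=0.00V)
Op 1: GROUND 3: Q3=0; energy lost=0.000
Op 2: CLOSE 2-3: Q_total=14.00, C_total=3.00, V=4.67; Q2=9.33, Q3=4.67; dissipated=16.333
Op 3: CLOSE 2-3: Q_total=14.00, C_total=3.00, V=4.67; Q2=9.33, Q3=4.67; dissipated=0.000
Op 4: CLOSE 3-1: Q_total=4.67, C_total=2.00, V=2.33; Q3=2.33, Q1=2.33; dissipated=5.444
Op 5: CLOSE 3-1: Q_total=4.67, C_total=2.00, V=2.33; Q3=2.33, Q1=2.33; dissipated=0.000
Total dissipated: 21.778 μJ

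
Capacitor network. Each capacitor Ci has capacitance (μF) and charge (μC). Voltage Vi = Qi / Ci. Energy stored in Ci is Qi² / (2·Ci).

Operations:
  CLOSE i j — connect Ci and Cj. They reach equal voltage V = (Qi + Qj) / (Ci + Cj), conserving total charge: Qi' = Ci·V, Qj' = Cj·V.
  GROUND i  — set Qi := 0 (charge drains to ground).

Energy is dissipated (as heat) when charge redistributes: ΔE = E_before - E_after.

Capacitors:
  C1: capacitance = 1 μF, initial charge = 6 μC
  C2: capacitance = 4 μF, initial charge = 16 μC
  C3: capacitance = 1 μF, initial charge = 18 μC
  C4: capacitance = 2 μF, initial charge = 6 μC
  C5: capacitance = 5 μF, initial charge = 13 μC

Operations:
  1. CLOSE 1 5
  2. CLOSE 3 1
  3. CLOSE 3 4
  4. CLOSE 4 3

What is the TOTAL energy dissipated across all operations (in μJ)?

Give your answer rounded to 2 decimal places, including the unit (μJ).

Answer: 78.99 μJ

Derivation:
Initial: C1(1μF, Q=6μC, V=6.00V), C2(4μF, Q=16μC, V=4.00V), C3(1μF, Q=18μC, V=18.00V), C4(2μF, Q=6μC, V=3.00V), C5(5μF, Q=13μC, V=2.60V)
Op 1: CLOSE 1-5: Q_total=19.00, C_total=6.00, V=3.17; Q1=3.17, Q5=15.83; dissipated=4.817
Op 2: CLOSE 3-1: Q_total=21.17, C_total=2.00, V=10.58; Q3=10.58, Q1=10.58; dissipated=55.007
Op 3: CLOSE 3-4: Q_total=16.58, C_total=3.00, V=5.53; Q3=5.53, Q4=11.06; dissipated=19.169
Op 4: CLOSE 4-3: Q_total=16.58, C_total=3.00, V=5.53; Q4=11.06, Q3=5.53; dissipated=0.000
Total dissipated: 78.993 μJ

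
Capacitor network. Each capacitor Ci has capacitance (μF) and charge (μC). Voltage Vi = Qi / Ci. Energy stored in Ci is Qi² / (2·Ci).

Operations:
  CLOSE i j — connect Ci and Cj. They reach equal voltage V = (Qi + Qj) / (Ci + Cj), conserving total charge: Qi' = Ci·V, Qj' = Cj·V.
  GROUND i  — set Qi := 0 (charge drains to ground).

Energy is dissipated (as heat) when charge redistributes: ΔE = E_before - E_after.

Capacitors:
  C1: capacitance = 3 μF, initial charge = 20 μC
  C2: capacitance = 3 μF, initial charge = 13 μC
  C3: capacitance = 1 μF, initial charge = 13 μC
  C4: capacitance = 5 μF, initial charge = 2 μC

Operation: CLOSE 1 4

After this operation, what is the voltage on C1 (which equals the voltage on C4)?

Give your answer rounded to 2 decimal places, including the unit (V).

Initial: C1(3μF, Q=20μC, V=6.67V), C2(3μF, Q=13μC, V=4.33V), C3(1μF, Q=13μC, V=13.00V), C4(5μF, Q=2μC, V=0.40V)
Op 1: CLOSE 1-4: Q_total=22.00, C_total=8.00, V=2.75; Q1=8.25, Q4=13.75; dissipated=36.817

Answer: 2.75 V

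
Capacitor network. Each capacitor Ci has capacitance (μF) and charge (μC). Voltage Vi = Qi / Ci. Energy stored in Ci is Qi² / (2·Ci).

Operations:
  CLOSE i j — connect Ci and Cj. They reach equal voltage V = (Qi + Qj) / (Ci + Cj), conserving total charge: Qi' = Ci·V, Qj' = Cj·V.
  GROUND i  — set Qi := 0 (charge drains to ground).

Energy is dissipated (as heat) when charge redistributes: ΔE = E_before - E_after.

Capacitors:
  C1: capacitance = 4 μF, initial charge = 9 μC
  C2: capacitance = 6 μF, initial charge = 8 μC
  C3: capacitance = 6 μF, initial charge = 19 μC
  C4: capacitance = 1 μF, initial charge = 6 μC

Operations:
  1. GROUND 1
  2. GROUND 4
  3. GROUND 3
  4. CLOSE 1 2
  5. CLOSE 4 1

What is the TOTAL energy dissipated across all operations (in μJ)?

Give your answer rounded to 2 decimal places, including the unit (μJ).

Initial: C1(4μF, Q=9μC, V=2.25V), C2(6μF, Q=8μC, V=1.33V), C3(6μF, Q=19μC, V=3.17V), C4(1μF, Q=6μC, V=6.00V)
Op 1: GROUND 1: Q1=0; energy lost=10.125
Op 2: GROUND 4: Q4=0; energy lost=18.000
Op 3: GROUND 3: Q3=0; energy lost=30.083
Op 4: CLOSE 1-2: Q_total=8.00, C_total=10.00, V=0.80; Q1=3.20, Q2=4.80; dissipated=2.133
Op 5: CLOSE 4-1: Q_total=3.20, C_total=5.00, V=0.64; Q4=0.64, Q1=2.56; dissipated=0.256
Total dissipated: 60.598 μJ

Answer: 60.60 μJ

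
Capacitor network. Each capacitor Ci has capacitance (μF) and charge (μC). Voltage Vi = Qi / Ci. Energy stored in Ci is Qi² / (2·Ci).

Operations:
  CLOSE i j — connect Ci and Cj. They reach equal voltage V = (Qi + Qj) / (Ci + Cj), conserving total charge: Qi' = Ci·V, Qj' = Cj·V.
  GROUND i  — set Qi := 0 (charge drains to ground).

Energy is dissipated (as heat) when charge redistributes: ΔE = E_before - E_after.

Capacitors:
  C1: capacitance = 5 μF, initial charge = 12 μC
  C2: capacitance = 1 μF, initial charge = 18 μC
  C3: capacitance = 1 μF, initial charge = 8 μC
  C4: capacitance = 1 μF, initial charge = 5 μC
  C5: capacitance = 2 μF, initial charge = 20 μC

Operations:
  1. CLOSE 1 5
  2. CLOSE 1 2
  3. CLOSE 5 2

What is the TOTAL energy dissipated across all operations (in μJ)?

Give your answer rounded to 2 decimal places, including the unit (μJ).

Answer: 118.06 μJ

Derivation:
Initial: C1(5μF, Q=12μC, V=2.40V), C2(1μF, Q=18μC, V=18.00V), C3(1μF, Q=8μC, V=8.00V), C4(1μF, Q=5μC, V=5.00V), C5(2μF, Q=20μC, V=10.00V)
Op 1: CLOSE 1-5: Q_total=32.00, C_total=7.00, V=4.57; Q1=22.86, Q5=9.14; dissipated=41.257
Op 2: CLOSE 1-2: Q_total=40.86, C_total=6.00, V=6.81; Q1=34.05, Q2=6.81; dissipated=75.136
Op 3: CLOSE 5-2: Q_total=15.95, C_total=3.00, V=5.32; Q5=10.63, Q2=5.32; dissipated=1.670
Total dissipated: 118.063 μJ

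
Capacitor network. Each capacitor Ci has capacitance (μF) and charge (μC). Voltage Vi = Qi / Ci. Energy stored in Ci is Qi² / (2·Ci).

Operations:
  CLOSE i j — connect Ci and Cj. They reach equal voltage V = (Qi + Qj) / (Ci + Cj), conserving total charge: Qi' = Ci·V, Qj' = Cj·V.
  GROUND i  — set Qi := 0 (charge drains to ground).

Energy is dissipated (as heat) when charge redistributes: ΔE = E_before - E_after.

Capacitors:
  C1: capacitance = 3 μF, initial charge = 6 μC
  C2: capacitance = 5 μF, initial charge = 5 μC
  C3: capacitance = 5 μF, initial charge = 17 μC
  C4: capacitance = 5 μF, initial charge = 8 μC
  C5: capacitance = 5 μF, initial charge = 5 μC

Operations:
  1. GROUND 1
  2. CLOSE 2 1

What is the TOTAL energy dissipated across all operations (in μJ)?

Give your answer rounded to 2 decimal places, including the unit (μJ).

Initial: C1(3μF, Q=6μC, V=2.00V), C2(5μF, Q=5μC, V=1.00V), C3(5μF, Q=17μC, V=3.40V), C4(5μF, Q=8μC, V=1.60V), C5(5μF, Q=5μC, V=1.00V)
Op 1: GROUND 1: Q1=0; energy lost=6.000
Op 2: CLOSE 2-1: Q_total=5.00, C_total=8.00, V=0.62; Q2=3.12, Q1=1.88; dissipated=0.938
Total dissipated: 6.938 μJ

Answer: 6.94 μJ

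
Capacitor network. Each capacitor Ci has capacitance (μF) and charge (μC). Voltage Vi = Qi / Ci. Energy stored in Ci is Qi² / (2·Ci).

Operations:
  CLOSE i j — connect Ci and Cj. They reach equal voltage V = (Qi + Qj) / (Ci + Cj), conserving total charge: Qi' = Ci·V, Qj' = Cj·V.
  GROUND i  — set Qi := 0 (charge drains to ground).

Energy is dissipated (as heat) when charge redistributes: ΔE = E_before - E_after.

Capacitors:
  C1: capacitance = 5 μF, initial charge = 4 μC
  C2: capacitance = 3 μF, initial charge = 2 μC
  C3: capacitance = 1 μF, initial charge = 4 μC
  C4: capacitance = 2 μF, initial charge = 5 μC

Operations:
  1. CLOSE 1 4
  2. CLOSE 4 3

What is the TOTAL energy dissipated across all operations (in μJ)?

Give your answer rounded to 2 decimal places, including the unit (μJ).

Initial: C1(5μF, Q=4μC, V=0.80V), C2(3μF, Q=2μC, V=0.67V), C3(1μF, Q=4μC, V=4.00V), C4(2μF, Q=5μC, V=2.50V)
Op 1: CLOSE 1-4: Q_total=9.00, C_total=7.00, V=1.29; Q1=6.43, Q4=2.57; dissipated=2.064
Op 2: CLOSE 4-3: Q_total=6.57, C_total=3.00, V=2.19; Q4=4.38, Q3=2.19; dissipated=2.456
Total dissipated: 4.520 μJ

Answer: 4.52 μJ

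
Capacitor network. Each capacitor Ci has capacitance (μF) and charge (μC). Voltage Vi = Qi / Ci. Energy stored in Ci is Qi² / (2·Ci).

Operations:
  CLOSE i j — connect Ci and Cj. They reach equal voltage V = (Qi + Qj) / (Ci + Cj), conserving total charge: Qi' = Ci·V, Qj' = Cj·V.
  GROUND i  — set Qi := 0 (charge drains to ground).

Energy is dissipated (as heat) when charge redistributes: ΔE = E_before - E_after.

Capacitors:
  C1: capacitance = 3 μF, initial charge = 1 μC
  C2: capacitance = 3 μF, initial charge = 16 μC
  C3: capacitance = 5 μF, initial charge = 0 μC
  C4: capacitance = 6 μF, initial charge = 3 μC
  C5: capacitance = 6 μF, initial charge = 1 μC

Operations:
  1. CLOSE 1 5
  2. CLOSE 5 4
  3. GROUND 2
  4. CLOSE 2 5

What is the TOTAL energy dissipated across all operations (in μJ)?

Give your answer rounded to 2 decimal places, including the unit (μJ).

Answer: 42.94 μJ

Derivation:
Initial: C1(3μF, Q=1μC, V=0.33V), C2(3μF, Q=16μC, V=5.33V), C3(5μF, Q=0μC, V=0.00V), C4(6μF, Q=3μC, V=0.50V), C5(6μF, Q=1μC, V=0.17V)
Op 1: CLOSE 1-5: Q_total=2.00, C_total=9.00, V=0.22; Q1=0.67, Q5=1.33; dissipated=0.028
Op 2: CLOSE 5-4: Q_total=4.33, C_total=12.00, V=0.36; Q5=2.17, Q4=2.17; dissipated=0.116
Op 3: GROUND 2: Q2=0; energy lost=42.667
Op 4: CLOSE 2-5: Q_total=2.17, C_total=9.00, V=0.24; Q2=0.72, Q5=1.44; dissipated=0.130
Total dissipated: 42.941 μJ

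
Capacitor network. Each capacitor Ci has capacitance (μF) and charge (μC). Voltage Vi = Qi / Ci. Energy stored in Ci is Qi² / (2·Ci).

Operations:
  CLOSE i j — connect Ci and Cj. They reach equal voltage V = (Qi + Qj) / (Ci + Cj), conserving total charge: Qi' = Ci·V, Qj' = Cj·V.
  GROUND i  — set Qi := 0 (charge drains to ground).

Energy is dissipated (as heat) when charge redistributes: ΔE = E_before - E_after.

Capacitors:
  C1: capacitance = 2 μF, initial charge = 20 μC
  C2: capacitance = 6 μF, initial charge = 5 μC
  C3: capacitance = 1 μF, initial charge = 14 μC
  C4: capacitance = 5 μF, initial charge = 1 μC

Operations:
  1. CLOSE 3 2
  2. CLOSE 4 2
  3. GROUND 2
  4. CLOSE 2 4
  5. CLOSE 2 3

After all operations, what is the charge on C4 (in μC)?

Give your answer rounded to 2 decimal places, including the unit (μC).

Initial: C1(2μF, Q=20μC, V=10.00V), C2(6μF, Q=5μC, V=0.83V), C3(1μF, Q=14μC, V=14.00V), C4(5μF, Q=1μC, V=0.20V)
Op 1: CLOSE 3-2: Q_total=19.00, C_total=7.00, V=2.71; Q3=2.71, Q2=16.29; dissipated=74.298
Op 2: CLOSE 4-2: Q_total=17.29, C_total=11.00, V=1.57; Q4=7.86, Q2=9.43; dissipated=8.620
Op 3: GROUND 2: Q2=0; energy lost=7.408
Op 4: CLOSE 2-4: Q_total=7.86, C_total=11.00, V=0.71; Q2=4.29, Q4=3.57; dissipated=3.367
Op 5: CLOSE 2-3: Q_total=7.00, C_total=7.00, V=1.00; Q2=6.00, Q3=1.00; dissipated=1.714
Final charges: Q1=20.00, Q2=6.00, Q3=1.00, Q4=3.57

Answer: 3.57 μC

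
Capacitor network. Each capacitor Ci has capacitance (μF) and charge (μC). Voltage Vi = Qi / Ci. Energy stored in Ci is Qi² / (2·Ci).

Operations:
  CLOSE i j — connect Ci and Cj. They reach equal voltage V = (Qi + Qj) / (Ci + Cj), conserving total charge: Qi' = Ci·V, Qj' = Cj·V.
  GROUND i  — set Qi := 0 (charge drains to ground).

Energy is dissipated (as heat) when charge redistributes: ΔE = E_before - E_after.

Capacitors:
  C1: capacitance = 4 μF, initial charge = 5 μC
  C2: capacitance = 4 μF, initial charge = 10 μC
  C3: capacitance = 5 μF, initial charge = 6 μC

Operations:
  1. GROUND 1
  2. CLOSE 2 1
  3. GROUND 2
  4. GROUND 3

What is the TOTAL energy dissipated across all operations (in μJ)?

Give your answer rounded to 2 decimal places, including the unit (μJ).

Answer: 16.10 μJ

Derivation:
Initial: C1(4μF, Q=5μC, V=1.25V), C2(4μF, Q=10μC, V=2.50V), C3(5μF, Q=6μC, V=1.20V)
Op 1: GROUND 1: Q1=0; energy lost=3.125
Op 2: CLOSE 2-1: Q_total=10.00, C_total=8.00, V=1.25; Q2=5.00, Q1=5.00; dissipated=6.250
Op 3: GROUND 2: Q2=0; energy lost=3.125
Op 4: GROUND 3: Q3=0; energy lost=3.600
Total dissipated: 16.100 μJ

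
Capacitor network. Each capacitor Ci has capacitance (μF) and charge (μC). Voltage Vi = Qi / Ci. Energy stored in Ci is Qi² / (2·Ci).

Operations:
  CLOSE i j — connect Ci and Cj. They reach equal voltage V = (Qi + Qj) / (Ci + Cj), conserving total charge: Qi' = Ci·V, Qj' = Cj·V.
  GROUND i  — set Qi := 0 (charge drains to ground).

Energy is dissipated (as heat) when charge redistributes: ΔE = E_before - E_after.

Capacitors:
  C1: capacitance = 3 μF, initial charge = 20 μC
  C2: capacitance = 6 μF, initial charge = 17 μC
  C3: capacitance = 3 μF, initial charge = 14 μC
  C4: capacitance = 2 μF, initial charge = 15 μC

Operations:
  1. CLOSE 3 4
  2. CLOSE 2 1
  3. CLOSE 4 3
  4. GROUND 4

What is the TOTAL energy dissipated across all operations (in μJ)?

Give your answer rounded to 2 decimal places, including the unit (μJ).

Initial: C1(3μF, Q=20μC, V=6.67V), C2(6μF, Q=17μC, V=2.83V), C3(3μF, Q=14μC, V=4.67V), C4(2μF, Q=15μC, V=7.50V)
Op 1: CLOSE 3-4: Q_total=29.00, C_total=5.00, V=5.80; Q3=17.40, Q4=11.60; dissipated=4.817
Op 2: CLOSE 2-1: Q_total=37.00, C_total=9.00, V=4.11; Q2=24.67, Q1=12.33; dissipated=14.694
Op 3: CLOSE 4-3: Q_total=29.00, C_total=5.00, V=5.80; Q4=11.60, Q3=17.40; dissipated=0.000
Op 4: GROUND 4: Q4=0; energy lost=33.640
Total dissipated: 53.151 μJ

Answer: 53.15 μJ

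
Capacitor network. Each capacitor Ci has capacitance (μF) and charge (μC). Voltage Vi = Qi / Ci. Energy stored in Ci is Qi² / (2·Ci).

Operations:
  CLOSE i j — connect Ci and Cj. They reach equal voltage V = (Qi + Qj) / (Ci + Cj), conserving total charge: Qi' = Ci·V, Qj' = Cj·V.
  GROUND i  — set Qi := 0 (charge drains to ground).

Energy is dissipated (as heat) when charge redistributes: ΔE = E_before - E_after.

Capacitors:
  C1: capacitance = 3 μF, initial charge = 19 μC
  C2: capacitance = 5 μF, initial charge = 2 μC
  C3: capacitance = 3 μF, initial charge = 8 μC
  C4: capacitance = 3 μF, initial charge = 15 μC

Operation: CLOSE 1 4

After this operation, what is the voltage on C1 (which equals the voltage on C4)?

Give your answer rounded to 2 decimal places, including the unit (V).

Initial: C1(3μF, Q=19μC, V=6.33V), C2(5μF, Q=2μC, V=0.40V), C3(3μF, Q=8μC, V=2.67V), C4(3μF, Q=15μC, V=5.00V)
Op 1: CLOSE 1-4: Q_total=34.00, C_total=6.00, V=5.67; Q1=17.00, Q4=17.00; dissipated=1.333

Answer: 5.67 V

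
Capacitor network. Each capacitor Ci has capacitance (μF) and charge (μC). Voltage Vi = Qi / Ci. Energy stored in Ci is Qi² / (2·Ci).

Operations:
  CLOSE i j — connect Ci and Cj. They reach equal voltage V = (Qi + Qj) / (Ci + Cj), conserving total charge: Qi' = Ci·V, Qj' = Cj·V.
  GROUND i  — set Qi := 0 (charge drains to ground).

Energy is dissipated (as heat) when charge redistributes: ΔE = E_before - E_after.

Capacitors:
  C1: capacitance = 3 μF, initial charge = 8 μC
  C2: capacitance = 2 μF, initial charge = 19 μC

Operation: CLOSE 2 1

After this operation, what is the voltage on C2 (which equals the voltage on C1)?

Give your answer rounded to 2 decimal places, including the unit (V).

Initial: C1(3μF, Q=8μC, V=2.67V), C2(2μF, Q=19μC, V=9.50V)
Op 1: CLOSE 2-1: Q_total=27.00, C_total=5.00, V=5.40; Q2=10.80, Q1=16.20; dissipated=28.017

Answer: 5.40 V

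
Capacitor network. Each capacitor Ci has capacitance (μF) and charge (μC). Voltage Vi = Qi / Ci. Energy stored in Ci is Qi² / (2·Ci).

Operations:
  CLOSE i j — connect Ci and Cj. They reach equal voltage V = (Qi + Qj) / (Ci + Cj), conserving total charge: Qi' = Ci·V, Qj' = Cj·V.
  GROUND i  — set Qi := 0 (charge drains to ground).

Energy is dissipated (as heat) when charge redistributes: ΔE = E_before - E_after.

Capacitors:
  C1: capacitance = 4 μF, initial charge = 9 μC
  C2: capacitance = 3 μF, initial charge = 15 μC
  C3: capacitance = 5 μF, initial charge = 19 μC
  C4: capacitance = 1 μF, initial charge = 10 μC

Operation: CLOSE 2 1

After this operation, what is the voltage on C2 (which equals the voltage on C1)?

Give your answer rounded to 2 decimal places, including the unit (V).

Initial: C1(4μF, Q=9μC, V=2.25V), C2(3μF, Q=15μC, V=5.00V), C3(5μF, Q=19μC, V=3.80V), C4(1μF, Q=10μC, V=10.00V)
Op 1: CLOSE 2-1: Q_total=24.00, C_total=7.00, V=3.43; Q2=10.29, Q1=13.71; dissipated=6.482

Answer: 3.43 V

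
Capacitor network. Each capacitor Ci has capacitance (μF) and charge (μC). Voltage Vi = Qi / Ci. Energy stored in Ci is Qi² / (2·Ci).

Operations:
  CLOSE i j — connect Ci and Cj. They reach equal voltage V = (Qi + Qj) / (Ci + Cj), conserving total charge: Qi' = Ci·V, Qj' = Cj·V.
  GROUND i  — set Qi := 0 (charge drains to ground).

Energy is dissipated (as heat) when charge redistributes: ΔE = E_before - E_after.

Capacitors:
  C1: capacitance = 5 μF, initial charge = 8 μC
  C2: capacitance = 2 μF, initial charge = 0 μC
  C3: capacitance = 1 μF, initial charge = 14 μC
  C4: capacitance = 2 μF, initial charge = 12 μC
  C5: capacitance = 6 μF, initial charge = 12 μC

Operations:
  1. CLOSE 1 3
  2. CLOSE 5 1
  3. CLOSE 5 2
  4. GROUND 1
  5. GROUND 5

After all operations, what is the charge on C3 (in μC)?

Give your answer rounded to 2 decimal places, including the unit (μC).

Answer: 3.67 μC

Derivation:
Initial: C1(5μF, Q=8μC, V=1.60V), C2(2μF, Q=0μC, V=0.00V), C3(1μF, Q=14μC, V=14.00V), C4(2μF, Q=12μC, V=6.00V), C5(6μF, Q=12μC, V=2.00V)
Op 1: CLOSE 1-3: Q_total=22.00, C_total=6.00, V=3.67; Q1=18.33, Q3=3.67; dissipated=64.067
Op 2: CLOSE 5-1: Q_total=30.33, C_total=11.00, V=2.76; Q5=16.55, Q1=13.79; dissipated=3.788
Op 3: CLOSE 5-2: Q_total=16.55, C_total=8.00, V=2.07; Q5=12.41, Q2=4.14; dissipated=5.703
Op 4: GROUND 1: Q1=0; energy lost=19.011
Op 5: GROUND 5: Q5=0; energy lost=12.832
Final charges: Q1=0.00, Q2=4.14, Q3=3.67, Q4=12.00, Q5=0.00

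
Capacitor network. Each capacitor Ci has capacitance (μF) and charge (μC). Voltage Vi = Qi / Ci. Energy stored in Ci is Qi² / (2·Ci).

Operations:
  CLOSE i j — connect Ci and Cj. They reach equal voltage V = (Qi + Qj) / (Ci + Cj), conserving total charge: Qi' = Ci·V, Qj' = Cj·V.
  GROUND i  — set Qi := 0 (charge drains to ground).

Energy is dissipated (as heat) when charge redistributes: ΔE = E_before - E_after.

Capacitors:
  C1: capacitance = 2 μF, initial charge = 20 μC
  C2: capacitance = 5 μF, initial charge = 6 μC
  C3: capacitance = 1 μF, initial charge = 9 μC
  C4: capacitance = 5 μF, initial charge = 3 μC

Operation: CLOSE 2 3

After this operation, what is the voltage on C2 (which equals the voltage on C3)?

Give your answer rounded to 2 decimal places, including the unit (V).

Initial: C1(2μF, Q=20μC, V=10.00V), C2(5μF, Q=6μC, V=1.20V), C3(1μF, Q=9μC, V=9.00V), C4(5μF, Q=3μC, V=0.60V)
Op 1: CLOSE 2-3: Q_total=15.00, C_total=6.00, V=2.50; Q2=12.50, Q3=2.50; dissipated=25.350

Answer: 2.50 V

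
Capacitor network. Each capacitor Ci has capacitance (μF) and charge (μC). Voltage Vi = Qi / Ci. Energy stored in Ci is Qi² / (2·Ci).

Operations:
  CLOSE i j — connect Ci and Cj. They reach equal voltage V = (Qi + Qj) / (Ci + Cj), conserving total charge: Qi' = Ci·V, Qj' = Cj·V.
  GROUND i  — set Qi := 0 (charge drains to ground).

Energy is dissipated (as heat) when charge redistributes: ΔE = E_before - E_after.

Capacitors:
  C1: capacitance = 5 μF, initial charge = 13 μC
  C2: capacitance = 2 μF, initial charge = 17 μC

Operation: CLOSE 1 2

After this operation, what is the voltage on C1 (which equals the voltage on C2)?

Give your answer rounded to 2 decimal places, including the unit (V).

Answer: 4.29 V

Derivation:
Initial: C1(5μF, Q=13μC, V=2.60V), C2(2μF, Q=17μC, V=8.50V)
Op 1: CLOSE 1-2: Q_total=30.00, C_total=7.00, V=4.29; Q1=21.43, Q2=8.57; dissipated=24.864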